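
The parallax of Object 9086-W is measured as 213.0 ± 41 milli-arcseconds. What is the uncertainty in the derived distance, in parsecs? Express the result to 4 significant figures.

d = 1/p, so σ_d = σ_p / p².
σ_d = 0.0410 / (0.2130)² = 0.0410 / 0.045369 = 0.9037 pc.

0.9037 pc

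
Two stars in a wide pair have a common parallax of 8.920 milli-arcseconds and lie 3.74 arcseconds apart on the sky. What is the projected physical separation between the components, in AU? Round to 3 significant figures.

419 AU

d = 1/p = 1/0.008920″ = 112.11 pc.
At distance d (pc), an angle of θ arcsec spans θ·d AU: s = 3.74 × 112.11 = 419.29 AU.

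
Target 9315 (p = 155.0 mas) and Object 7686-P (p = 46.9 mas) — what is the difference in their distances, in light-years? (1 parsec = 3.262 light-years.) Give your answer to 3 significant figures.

48.5 ly

d_A = 1/0.1550″ = 6.4516 pc; d_B = 1/0.04690″ = 21.322 pc.
|d_B − d_A| = |21.322 − 6.4516| = 14.87 pc = 14.87 × 3.262 ly = 48.506 ly.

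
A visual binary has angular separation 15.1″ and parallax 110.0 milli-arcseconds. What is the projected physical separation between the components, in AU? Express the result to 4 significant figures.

137.3 AU

d = 1/p = 1/0.1100″ = 9.0909 pc.
At distance d (pc), an angle of θ arcsec spans θ·d AU: s = 15.1 × 9.0909 = 137.27 AU.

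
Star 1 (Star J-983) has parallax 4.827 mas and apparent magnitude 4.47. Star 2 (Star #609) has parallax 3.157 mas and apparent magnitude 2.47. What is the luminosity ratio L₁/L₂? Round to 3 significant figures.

L₁/L₂ = 0.0678

d₁ = 1/p₁ = 1/0.004827″ = 207.17 pc; d₂ = 1/p₂ = 1/0.003157″ = 316.76 pc.
M₁ = m₁ − 5 log₁₀ d₁ + 5 = 4.47 − 11.5816 + 5 = -2.1116.
M₂ = 2.47 − 12.5037 + 5 = -5.0337.
L₁/L₂ = 10^(0.4(M₂ − M₁)) = 10^(0.4 × (-2.9221)) = 10^(-1.16884) = 0.067789.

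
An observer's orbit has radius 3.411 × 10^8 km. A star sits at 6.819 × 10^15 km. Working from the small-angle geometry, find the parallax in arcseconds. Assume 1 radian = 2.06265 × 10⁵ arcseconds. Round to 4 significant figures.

θ ≈ B/d = (3.411 × 10^8) / (6.819 × 10^15) = 5.0022 × 10^-8 rad.
In arcseconds: 5.0022 × 10^-8 × 206265 = 0.010318″.

0.01032 arcsec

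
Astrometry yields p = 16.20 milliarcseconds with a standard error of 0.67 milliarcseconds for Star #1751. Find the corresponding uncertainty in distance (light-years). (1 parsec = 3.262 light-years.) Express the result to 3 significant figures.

d = 1/p, so σ_d = σ_p / p².
σ_d = 0.000670 / (0.01620)² = 0.000670 / 0.00026244 = 2.553 pc = 2.553 × 3.262 ly = 8.3279 ly.

8.33 ly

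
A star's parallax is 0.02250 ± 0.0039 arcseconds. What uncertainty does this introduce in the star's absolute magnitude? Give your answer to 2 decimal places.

σ_M = 0.38 mag

M = m − 5 log₁₀ d + 5 = m + 5 log₁₀ p + 5, so ∂M/∂p = 5/(p ln 10).
σ_M = (5/ln 10) · (σ_p/p) = 2.1715 × 0.0039/0.02250 = 2.1715 × 0.17333 = 0.37639.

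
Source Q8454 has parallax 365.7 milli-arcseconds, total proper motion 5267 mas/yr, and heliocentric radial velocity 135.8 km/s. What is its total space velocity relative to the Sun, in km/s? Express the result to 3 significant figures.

d = 1/p = 1/0.3657″ = 2.7345 pc.
μ = 5267 mas/yr = 5.267 ″/yr.
v_t = 4.740 μ d = 4.740 × 5.267 × 2.7345 = 68.268 km/s.
v = √(v_r² + v_t²) = √(135.8² + 68.268²) = √23102.2 = 151.99 km/s.

152 km/s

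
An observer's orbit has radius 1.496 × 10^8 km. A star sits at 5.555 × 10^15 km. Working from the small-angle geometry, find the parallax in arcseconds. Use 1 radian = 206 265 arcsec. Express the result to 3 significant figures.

θ ≈ B/d = (1.496 × 10^8) / (5.555 × 10^15) = 2.6931 × 10^-8 rad.
In arcseconds: 2.6931 × 10^-8 × 206265 = 0.0055549″.

0.00555 arcsec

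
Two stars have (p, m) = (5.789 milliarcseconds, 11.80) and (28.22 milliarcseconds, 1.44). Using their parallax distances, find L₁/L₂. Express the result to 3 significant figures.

d₁ = 1/p₁ = 1/0.005789″ = 172.74 pc; d₂ = 1/p₂ = 1/0.02822″ = 35.436 pc.
M₁ = m₁ − 5 log₁₀ d₁ + 5 = 11.80 − 11.1870 + 5 = 5.6130.
M₂ = 1.44 − 7.7472 + 5 = -1.3072.
L₁/L₂ = 10^(0.4(M₂ − M₁)) = 10^(0.4 × (-6.9202)) = 10^(-2.76808) = 0.0017058.

L₁/L₂ = 0.00171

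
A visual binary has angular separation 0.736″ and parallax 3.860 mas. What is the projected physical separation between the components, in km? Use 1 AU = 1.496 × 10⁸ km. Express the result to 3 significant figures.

2.85 × 10^10 km

d = 1/p = 1/0.003860″ = 259.07 pc.
At distance d (pc), an angle of θ arcsec spans θ·d AU: s = 0.736 × 259.07 = 190.68 AU.
= 190.68 × 1.496 × 10⁸ km = 2.8526 × 10^10 km.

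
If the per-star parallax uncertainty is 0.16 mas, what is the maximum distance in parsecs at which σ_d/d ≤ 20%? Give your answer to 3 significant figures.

σ_d/d = σ_p/p, so the condition is σ_p/p ≤ 0.20, i.e. p ≥ σ_p/0.20.
p_min = 0.16/0.20 = 0.8 mas = 0.0008 arcsec.
d_max = 1/p_min = 1/0.0008 = 1250 pc.

1250 pc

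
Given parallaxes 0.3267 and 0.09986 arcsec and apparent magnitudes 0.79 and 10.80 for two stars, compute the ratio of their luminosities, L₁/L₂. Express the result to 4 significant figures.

L₁/L₂ = 942.9

d₁ = 1/p₁ = 1/0.3267″ = 3.0609 pc; d₂ = 1/p₂ = 1/0.09986″ = 10.014 pc.
M₁ = m₁ − 5 log₁₀ d₁ + 5 = 0.79 − 2.4292 + 5 = 3.3608.
M₂ = 10.80 − 5.0030 + 5 = 10.7970.
L₁/L₂ = 10^(0.4(M₂ − M₁)) = 10^(0.4 × 7.4362) = 10^2.97448 = 942.93.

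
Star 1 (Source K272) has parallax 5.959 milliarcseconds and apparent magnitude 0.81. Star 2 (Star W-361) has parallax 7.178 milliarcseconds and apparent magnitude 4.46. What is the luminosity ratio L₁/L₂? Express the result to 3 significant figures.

L₁/L₂ = 41.8

d₁ = 1/p₁ = 1/0.005959″ = 167.81 pc; d₂ = 1/p₂ = 1/0.007178″ = 139.31 pc.
M₁ = m₁ − 5 log₁₀ d₁ + 5 = 0.81 − 11.1241 + 5 = -5.3141.
M₂ = 4.46 − 10.7199 + 5 = -1.2599.
L₁/L₂ = 10^(0.4(M₂ − M₁)) = 10^(0.4 × 4.0542) = 10^1.62168 = 41.849.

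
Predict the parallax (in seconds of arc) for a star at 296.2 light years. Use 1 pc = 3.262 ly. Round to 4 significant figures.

d = 296.2 ly ÷ 3.262 = 90.803 pc.
p = 1/d = 1/90.803 = 0.011013 arcsec.

0.01101 arcsec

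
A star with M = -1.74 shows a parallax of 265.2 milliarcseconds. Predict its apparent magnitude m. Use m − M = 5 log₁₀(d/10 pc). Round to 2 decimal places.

m = -3.86

d = 1/p = 1/0.2652″ = 3.7707 pc.
m − M = 5 log₁₀ d − 5 = 5 log₁₀(3.7707) − 5 = 2.8821 − 5 = -2.1179.
m = M + (m − M) = -1.74 + (-2.1179) = -3.86.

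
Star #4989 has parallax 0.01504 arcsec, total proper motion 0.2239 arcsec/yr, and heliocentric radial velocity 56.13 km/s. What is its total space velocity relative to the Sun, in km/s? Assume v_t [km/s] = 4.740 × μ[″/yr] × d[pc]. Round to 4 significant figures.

90.17 km/s

d = 1/p = 1/0.01504″ = 66.489 pc.
v_t = 4.740 μ d = 4.740 × 0.2239 × 66.489 = 70.564 km/s.
v = √(v_r² + v_t²) = √(56.13² + 70.564²) = √8129.85 = 90.166 km/s.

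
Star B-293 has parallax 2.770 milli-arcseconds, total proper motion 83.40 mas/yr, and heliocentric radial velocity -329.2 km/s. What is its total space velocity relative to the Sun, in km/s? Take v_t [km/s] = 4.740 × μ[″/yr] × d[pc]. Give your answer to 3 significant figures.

359 km/s

d = 1/p = 1/0.002770″ = 361.01 pc.
μ = 83.40 mas/yr = 0.08340 ″/yr.
v_t = 4.740 μ d = 4.740 × 0.08340 × 361.01 = 142.71 km/s.
v = √(v_r² + v_t²) = √((-329.2)² + 142.71²) = √128739 = 358.8 km/s.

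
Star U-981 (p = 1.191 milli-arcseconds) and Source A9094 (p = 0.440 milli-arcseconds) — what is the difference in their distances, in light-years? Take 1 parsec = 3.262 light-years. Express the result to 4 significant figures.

d_A = 1/0.001191″ = 839.63 pc; d_B = 1/0.0004400″ = 2272.7 pc.
|d_B − d_A| = |2272.7 − 839.63| = 1433.1 pc = 1433.1 × 3.262 ly = 4674.8 ly.

4675 ly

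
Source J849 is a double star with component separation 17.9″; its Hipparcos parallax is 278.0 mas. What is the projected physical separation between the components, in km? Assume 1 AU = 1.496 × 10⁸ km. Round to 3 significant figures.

9.63 × 10^9 km

d = 1/p = 1/0.2780″ = 3.5971 pc.
At distance d (pc), an angle of θ arcsec spans θ·d AU: s = 17.9 × 3.5971 = 64.388 AU.
= 64.388 × 1.496 × 10⁸ km = 9.6324 × 10^9 km.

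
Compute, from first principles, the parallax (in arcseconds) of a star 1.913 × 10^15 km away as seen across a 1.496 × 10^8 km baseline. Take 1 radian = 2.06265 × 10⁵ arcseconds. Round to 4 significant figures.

θ ≈ B/d = (1.496 × 10^8) / (1.913 × 10^15) = 7.8202 × 10^-8 rad.
In arcseconds: 7.8202 × 10^-8 × 206265 = 0.01613″.

0.01613 arcsec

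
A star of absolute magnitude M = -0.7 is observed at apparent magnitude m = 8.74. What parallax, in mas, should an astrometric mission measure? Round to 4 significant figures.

1.294 mas

m − M = 8.74 − (-0.7) = 9.44.
d = 10^((m−M)/5 + 1) = 10^2.888 = 772.68 pc.
p = 1/d = 1/772.68 = 0.0012942 arcsec = 1.2942 mas.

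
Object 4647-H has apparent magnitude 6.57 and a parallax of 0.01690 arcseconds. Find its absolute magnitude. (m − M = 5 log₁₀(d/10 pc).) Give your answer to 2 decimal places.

M = 2.71

d = 1/p = 1/0.01690″ = 59.172 pc.
m − M = 5 log₁₀(59.172) − 5 = 8.8606 − 5 = 3.8606.
M = m − (m − M) = 6.57 − 3.8606 = 2.71.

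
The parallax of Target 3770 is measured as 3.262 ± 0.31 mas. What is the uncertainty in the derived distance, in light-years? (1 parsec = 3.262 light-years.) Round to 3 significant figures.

d = 1/p, so σ_d = σ_p / p².
σ_d = 0.000310 / (0.003262)² = 0.000310 / 0.000010641 = 29.133 pc = 29.133 × 3.262 ly = 95.032 ly.

95.0 ly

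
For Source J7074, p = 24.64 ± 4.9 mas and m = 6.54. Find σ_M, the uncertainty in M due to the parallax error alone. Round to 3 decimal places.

M = m − 5 log₁₀ d + 5 = m + 5 log₁₀ p + 5, so ∂M/∂p = 5/(p ln 10).
σ_M = (5/ln 10) · (σ_p/p) = 2.1715 × 4.9/24.64 = 2.1715 × 0.19886 = 0.43182.

σ_M = 0.432 mag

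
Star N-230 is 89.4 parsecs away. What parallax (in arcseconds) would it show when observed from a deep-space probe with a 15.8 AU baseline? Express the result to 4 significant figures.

p (arcsec) = B (AU) / d (pc).
p = 15.8 / 89.4 = 0.17673 arcsec.

0.1767 arcsec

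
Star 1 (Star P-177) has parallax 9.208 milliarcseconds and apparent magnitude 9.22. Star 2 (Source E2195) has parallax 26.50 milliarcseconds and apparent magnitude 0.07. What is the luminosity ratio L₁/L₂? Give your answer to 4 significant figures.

L₁/L₂ = 0.001812

d₁ = 1/p₁ = 1/0.009208″ = 108.6 pc; d₂ = 1/p₂ = 1/0.02650″ = 37.736 pc.
M₁ = m₁ − 5 log₁₀ d₁ + 5 = 9.22 − 10.1791 + 5 = 4.0409.
M₂ = 0.07 − 7.8838 + 5 = -2.8138.
L₁/L₂ = 10^(0.4(M₂ − M₁)) = 10^(0.4 × (-6.8547)) = 10^(-2.74188) = 0.0018118.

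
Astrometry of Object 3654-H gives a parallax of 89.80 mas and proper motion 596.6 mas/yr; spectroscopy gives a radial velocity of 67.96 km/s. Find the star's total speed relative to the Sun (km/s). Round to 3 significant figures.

d = 1/p = 1/0.08980″ = 11.136 pc.
μ = 596.6 mas/yr = 0.5966 ″/yr.
v_t = 4.740 μ d = 4.740 × 0.5966 × 11.136 = 31.491 km/s.
v = √(v_r² + v_t²) = √(67.96² + 31.491²) = √5610.24 = 74.902 km/s.

74.9 km/s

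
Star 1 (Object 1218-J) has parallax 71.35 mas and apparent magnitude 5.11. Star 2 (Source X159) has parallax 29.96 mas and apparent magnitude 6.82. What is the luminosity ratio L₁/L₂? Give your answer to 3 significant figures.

L₁/L₂ = 0.852

d₁ = 1/p₁ = 1/0.07135″ = 14.015 pc; d₂ = 1/p₂ = 1/0.02996″ = 33.378 pc.
M₁ = m₁ − 5 log₁₀ d₁ + 5 = 5.11 − 5.7330 + 5 = 4.3770.
M₂ = 6.82 − 7.6173 + 5 = 4.2027.
L₁/L₂ = 10^(0.4(M₂ − M₁)) = 10^(0.4 × (-0.1743)) = 10^(-0.06972) = 0.85169.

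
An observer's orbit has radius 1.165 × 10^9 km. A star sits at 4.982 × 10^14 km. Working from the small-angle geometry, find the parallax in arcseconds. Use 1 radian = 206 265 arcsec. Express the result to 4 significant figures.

θ ≈ B/d = (1.165 × 10^9) / (4.982 × 10^14) = 2.3384 × 10^-6 rad.
In arcseconds: 2.3384 × 10^-6 × 206265 = 0.48233″.

0.4823 arcsec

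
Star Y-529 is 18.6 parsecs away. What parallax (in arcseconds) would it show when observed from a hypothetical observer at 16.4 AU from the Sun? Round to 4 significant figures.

p (arcsec) = B (AU) / d (pc).
p = 16.4 / 18.6 = 0.88172 arcsec.

0.8817 arcsec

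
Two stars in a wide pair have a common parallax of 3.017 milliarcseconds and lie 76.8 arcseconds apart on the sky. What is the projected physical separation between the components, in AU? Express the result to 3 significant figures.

d = 1/p = 1/0.003017″ = 331.46 pc.
At distance d (pc), an angle of θ arcsec spans θ·d AU: s = 76.8 × 331.46 = 25456 AU.

25500 AU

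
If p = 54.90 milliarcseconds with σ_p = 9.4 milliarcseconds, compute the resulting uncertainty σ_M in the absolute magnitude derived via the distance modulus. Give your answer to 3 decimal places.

σ_M = 0.372 mag

M = m − 5 log₁₀ d + 5 = m + 5 log₁₀ p + 5, so ∂M/∂p = 5/(p ln 10).
σ_M = (5/ln 10) · (σ_p/p) = 2.1715 × 9.4/54.90 = 2.1715 × 0.17122 = 0.3718.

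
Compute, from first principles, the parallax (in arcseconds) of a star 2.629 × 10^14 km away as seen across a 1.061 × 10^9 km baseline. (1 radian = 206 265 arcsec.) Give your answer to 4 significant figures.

θ ≈ B/d = (1.061 × 10^9) / (2.629 × 10^14) = 4.0358 × 10^-6 rad.
In arcseconds: 4.0358 × 10^-6 × 206265 = 0.83244″.

0.8324 arcsec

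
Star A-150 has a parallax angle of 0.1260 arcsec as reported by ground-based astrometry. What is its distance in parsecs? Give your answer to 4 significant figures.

7.937 pc

d = 1/p = 1/0.1260 = 7.9365 pc.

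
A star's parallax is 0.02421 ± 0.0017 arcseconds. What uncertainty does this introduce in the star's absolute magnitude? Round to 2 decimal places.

σ_M = 0.15 mag

M = m − 5 log₁₀ d + 5 = m + 5 log₁₀ p + 5, so ∂M/∂p = 5/(p ln 10).
σ_M = (5/ln 10) · (σ_p/p) = 2.1715 × 0.0017/0.02421 = 2.1715 × 0.070219 = 0.15248.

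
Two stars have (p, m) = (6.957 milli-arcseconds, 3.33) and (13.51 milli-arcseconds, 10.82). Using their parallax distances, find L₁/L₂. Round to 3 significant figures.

d₁ = 1/p₁ = 1/0.006957″ = 143.74 pc; d₂ = 1/p₂ = 1/0.01351″ = 74.019 pc.
M₁ = m₁ − 5 log₁₀ d₁ + 5 = 3.33 − 10.7879 + 5 = -2.4579.
M₂ = 10.82 − 9.3467 + 5 = 6.4733.
L₁/L₂ = 10^(0.4(M₂ − M₁)) = 10^(0.4 × 8.9312) = 10^3.57248 = 3736.6.

L₁/L₂ = 3740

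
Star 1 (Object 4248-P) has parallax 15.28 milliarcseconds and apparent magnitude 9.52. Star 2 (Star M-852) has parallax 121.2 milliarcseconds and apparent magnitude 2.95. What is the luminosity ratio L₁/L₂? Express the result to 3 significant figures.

L₁/L₂ = 0.148

d₁ = 1/p₁ = 1/0.01528″ = 65.445 pc; d₂ = 1/p₂ = 1/0.1212″ = 8.2508 pc.
M₁ = m₁ − 5 log₁₀ d₁ + 5 = 9.52 − 9.0794 + 5 = 5.4406.
M₂ = 2.95 − 4.5825 + 5 = 3.3675.
L₁/L₂ = 10^(0.4(M₂ − M₁)) = 10^(0.4 × (-2.0731)) = 10^(-0.82924) = 0.14817.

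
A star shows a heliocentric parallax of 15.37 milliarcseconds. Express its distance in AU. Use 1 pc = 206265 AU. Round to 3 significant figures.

1.34 × 10^7 AU

p = 15.37 milliarcseconds = 0.01537 arcsec.
d = 1/p = 1/0.01537 = 65.062 pc.
In AU: 65.062 × 206265 = 1.3420 × 10^7 AU.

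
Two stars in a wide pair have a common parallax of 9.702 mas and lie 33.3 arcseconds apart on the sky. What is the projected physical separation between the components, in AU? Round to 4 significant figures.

d = 1/p = 1/0.009702″ = 103.07 pc.
At distance d (pc), an angle of θ arcsec spans θ·d AU: s = 33.3 × 103.07 = 3432.2 AU.

3432 AU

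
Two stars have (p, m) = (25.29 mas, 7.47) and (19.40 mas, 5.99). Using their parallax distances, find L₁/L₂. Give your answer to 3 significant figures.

d₁ = 1/p₁ = 1/0.02529″ = 39.541 pc; d₂ = 1/p₂ = 1/0.01940″ = 51.546 pc.
M₁ = m₁ − 5 log₁₀ d₁ + 5 = 7.47 − 7.9852 + 5 = 4.4848.
M₂ = 5.99 − 8.5610 + 5 = 2.4290.
L₁/L₂ = 10^(0.4(M₂ − M₁)) = 10^(0.4 × (-2.0558)) = 10^(-0.82232) = 0.15055.

L₁/L₂ = 0.151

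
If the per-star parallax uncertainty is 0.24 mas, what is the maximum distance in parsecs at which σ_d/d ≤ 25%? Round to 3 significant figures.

σ_d/d = σ_p/p, so the condition is σ_p/p ≤ 0.25, i.e. p ≥ σ_p/0.25.
p_min = 0.24/0.25 = 0.96 mas = 0.00096 arcsec.
d_max = 1/p_min = 1/0.00096 = 1041.7 pc.

1040 pc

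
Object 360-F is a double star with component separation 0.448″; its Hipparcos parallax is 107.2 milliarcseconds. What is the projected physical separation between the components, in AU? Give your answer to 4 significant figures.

4.179 AU

d = 1/p = 1/0.1072″ = 9.3284 pc.
At distance d (pc), an angle of θ arcsec spans θ·d AU: s = 0.448 × 9.3284 = 4.1791 AU.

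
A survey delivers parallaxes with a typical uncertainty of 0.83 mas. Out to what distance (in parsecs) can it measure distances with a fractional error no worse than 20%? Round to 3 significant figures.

241 pc

σ_d/d = σ_p/p, so the condition is σ_p/p ≤ 0.20, i.e. p ≥ σ_p/0.20.
p_min = 0.83/0.20 = 4.15 mas = 0.00415 arcsec.
d_max = 1/p_min = 1/0.00415 = 240.96 pc.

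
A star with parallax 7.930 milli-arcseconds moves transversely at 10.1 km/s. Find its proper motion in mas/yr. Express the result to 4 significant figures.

16.90 mas/yr

d = 1/p = 1/0.007930″ = 126.1 pc.
μ = v_t / (4.74 d) = 10.1 / (4.74 × 126.1) = 10.1 / 597.71 = 0.016898 ″/yr = 16.898 mas/yr.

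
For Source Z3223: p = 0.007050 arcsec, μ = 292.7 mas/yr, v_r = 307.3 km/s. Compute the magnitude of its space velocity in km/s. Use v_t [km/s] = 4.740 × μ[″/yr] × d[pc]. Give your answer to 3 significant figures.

d = 1/p = 1/0.007050″ = 141.84 pc.
μ = 292.7 mas/yr = 0.2927 ″/yr.
v_t = 4.740 μ d = 4.740 × 0.2927 × 141.84 = 196.79 km/s.
v = √(v_r² + v_t²) = √(307.3² + 196.79²) = √133160 = 364.91 km/s.

365 km/s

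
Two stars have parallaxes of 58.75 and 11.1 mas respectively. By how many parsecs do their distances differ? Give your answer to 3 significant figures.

d_A = 1/0.05875″ = 17.021 pc; d_B = 1/0.01110″ = 90.09 pc.
|d_B − d_A| = |90.09 − 17.021| = 73.069 pc.

73.1 pc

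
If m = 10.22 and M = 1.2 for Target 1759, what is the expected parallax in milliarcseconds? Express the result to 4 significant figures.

m − M = 10.22 − 1.2 = 9.02.
d = 10^((m−M)/5 + 1) = 10^2.804 = 636.8 pc.
p = 1/d = 1/636.8 = 0.0015704 arcsec = 1.5704 mas.

1.570 mas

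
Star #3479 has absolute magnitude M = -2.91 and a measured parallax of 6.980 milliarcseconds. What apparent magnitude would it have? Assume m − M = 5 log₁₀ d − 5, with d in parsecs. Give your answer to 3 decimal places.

m = 2.871

d = 1/p = 1/0.006980″ = 143.27 pc.
m − M = 5 log₁₀ d − 5 = 5 log₁₀(143.27) − 5 = 10.7808 − 5 = 5.7808.
m = M + (m − M) = -2.91 + 5.7808 = 2.871.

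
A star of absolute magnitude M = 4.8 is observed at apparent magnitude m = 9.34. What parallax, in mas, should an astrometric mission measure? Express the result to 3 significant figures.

12.4 mas

m − M = 9.34 − 4.8 = 4.54.
d = 10^((m−M)/5 + 1) = 10^1.908 = 80.91 pc.
p = 1/d = 1/80.91 = 0.012359 arcsec = 12.359 mas.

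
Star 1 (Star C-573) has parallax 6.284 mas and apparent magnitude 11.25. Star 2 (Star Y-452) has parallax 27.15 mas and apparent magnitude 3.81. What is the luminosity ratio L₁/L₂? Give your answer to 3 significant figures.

d₁ = 1/p₁ = 1/0.006284″ = 159.13 pc; d₂ = 1/p₂ = 1/0.02715″ = 36.832 pc.
M₁ = m₁ − 5 log₁₀ d₁ + 5 = 11.25 − 11.0088 + 5 = 5.2412.
M₂ = 3.81 − 7.8311 + 5 = 0.9789.
L₁/L₂ = 10^(0.4(M₂ − M₁)) = 10^(0.4 × (-4.2623)) = 10^(-1.70492) = 0.019728.

L₁/L₂ = 0.0197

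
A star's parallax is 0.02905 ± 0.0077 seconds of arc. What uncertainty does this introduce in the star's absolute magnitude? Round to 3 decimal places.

σ_M = 0.576 mag

M = m − 5 log₁₀ d + 5 = m + 5 log₁₀ p + 5, so ∂M/∂p = 5/(p ln 10).
σ_M = (5/ln 10) · (σ_p/p) = 2.1715 × 0.0077/0.02905 = 2.1715 × 0.26506 = 0.57558.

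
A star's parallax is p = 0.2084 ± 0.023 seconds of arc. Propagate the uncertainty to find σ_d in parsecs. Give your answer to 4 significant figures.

0.5296 pc

d = 1/p, so σ_d = σ_p / p².
σ_d = 0.0230 / (0.2084)² = 0.0230 / 0.043431 = 0.52958 pc.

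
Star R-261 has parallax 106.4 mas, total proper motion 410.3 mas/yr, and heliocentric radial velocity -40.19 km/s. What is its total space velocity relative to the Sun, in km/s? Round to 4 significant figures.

d = 1/p = 1/0.1064″ = 9.3985 pc.
μ = 410.3 mas/yr = 0.4103 ″/yr.
v_t = 4.740 μ d = 4.740 × 0.4103 × 9.3985 = 18.278 km/s.
v = √(v_r² + v_t²) = √((-40.19)² + 18.278²) = √1949.32 = 44.151 km/s.

44.15 km/s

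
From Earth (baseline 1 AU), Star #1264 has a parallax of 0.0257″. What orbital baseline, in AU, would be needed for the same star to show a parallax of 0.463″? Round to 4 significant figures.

18.02 AU

Parallax scales linearly with baseline: p ∝ B, so B = p_target / p_Earth × 1 AU.
B = 0.463 / 0.0257 = 18.016 AU.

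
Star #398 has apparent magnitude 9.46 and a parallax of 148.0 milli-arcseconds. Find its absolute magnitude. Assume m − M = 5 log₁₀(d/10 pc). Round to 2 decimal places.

M = 10.31

d = 1/p = 1/0.1480″ = 6.7568 pc.
m − M = 5 log₁₀(6.7568) − 5 = 4.1487 − 5 = -0.8513.
M = m − (m − M) = 9.46 − (-0.8513) = 10.31.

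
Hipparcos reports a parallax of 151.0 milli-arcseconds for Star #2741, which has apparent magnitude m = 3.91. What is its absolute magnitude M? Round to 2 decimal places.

M = 4.80

d = 1/p = 1/0.1510″ = 6.6225 pc.
m − M = 5 log₁₀(6.6225) − 5 = 4.1051 − 5 = -0.8949.
M = m − (m − M) = 3.91 − (-0.8949) = 4.80.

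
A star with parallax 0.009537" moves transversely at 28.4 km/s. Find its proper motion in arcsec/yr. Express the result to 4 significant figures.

0.05714 arcsec/yr

d = 1/p = 1/0.009537″ = 104.85 pc.
μ = v_t / (4.74 d) = 28.4 / (4.74 × 104.85) = 28.4 / 496.99 = 0.057144 ″/yr.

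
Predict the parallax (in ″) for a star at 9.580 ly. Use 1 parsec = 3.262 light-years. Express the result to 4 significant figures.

d = 9.580 ly ÷ 3.262 = 2.9368 pc.
p = 1/d = 1/2.9368 = 0.34051 arcsec.

0.3405 ″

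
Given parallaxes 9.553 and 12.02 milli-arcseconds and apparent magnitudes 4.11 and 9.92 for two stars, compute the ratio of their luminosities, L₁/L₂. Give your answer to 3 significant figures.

L₁/L₂ = 334

d₁ = 1/p₁ = 1/0.009553″ = 104.68 pc; d₂ = 1/p₂ = 1/0.01202″ = 83.195 pc.
M₁ = m₁ − 5 log₁₀ d₁ + 5 = 4.11 − 10.0993 + 5 = -0.9893.
M₂ = 9.92 − 9.6005 + 5 = 5.3195.
L₁/L₂ = 10^(0.4(M₂ − M₁)) = 10^(0.4 × 6.3088) = 10^2.52352 = 333.83.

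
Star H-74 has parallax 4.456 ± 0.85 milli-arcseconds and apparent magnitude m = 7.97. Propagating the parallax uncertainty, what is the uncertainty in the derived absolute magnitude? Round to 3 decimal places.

M = m − 5 log₁₀ d + 5 = m + 5 log₁₀ p + 5, so ∂M/∂p = 5/(p ln 10).
σ_M = (5/ln 10) · (σ_p/p) = 2.1715 × 0.85/4.456 = 2.1715 × 0.19075 = 0.41421.

σ_M = 0.414 mag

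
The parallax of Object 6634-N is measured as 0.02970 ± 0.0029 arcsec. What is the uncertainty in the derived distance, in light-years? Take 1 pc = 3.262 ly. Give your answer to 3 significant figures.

10.7 ly

d = 1/p, so σ_d = σ_p / p².
σ_d = 0.00290 / (0.02970)² = 0.00290 / 0.00088209 = 3.2876 pc = 3.2876 × 3.262 ly = 10.724 ly.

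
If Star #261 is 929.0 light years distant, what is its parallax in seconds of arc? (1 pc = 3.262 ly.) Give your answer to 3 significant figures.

d = 929.0 ly ÷ 3.262 = 284.79 pc.
p = 1/d = 1/284.79 = 0.0035114 arcsec.

0.00351 arcsec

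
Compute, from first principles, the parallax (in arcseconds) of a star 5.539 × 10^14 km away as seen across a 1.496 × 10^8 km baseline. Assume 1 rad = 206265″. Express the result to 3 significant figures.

θ ≈ B/d = (1.496 × 10^8) / (5.539 × 10^14) = 2.7008 × 10^-7 rad.
In arcseconds: 2.7008 × 10^-7 × 206265 = 0.055708″.

0.0557 arcsec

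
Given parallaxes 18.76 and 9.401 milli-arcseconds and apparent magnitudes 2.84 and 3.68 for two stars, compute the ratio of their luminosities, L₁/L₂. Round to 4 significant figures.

d₁ = 1/p₁ = 1/0.01876″ = 53.305 pc; d₂ = 1/p₂ = 1/0.009401″ = 106.37 pc.
M₁ = m₁ − 5 log₁₀ d₁ + 5 = 2.84 − 8.6338 + 5 = -0.7938.
M₂ = 3.68 − 10.1341 + 5 = -1.4541.
L₁/L₂ = 10^(0.4(M₂ − M₁)) = 10^(0.4 × (-0.6603)) = 10^(-0.26412) = 0.54435.

L₁/L₂ = 0.5444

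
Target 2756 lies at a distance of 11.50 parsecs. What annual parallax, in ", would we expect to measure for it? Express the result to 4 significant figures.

0.08696 "

p = 1/d = 1/11.5 = 0.086957 arcsec.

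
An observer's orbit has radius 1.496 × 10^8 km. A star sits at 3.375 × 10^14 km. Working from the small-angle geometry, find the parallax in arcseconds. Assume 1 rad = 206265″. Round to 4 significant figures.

θ ≈ B/d = (1.496 × 10^8) / (3.375 × 10^14) = 4.4326 × 10^-7 rad.
In arcseconds: 4.4326 × 10^-7 × 206265 = 0.091429″.

0.09143 arcsec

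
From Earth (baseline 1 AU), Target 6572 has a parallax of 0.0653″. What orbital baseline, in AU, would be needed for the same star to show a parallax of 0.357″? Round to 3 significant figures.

Parallax scales linearly with baseline: p ∝ B, so B = p_target / p_Earth × 1 AU.
B = 0.357 / 0.0653 = 5.4671 AU.

5.47 AU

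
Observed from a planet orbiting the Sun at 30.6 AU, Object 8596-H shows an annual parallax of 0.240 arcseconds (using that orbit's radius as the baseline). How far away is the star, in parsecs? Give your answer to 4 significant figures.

With baseline B (in AU) and parallax p (in arcsec), d = B/p parsecs.
d = 30.6 / 0.240 = 127.5 pc.

127.5 pc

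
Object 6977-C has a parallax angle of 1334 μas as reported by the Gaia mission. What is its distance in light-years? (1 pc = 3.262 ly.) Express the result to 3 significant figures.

2450 light years

p = 1334 μas = 0.001334 arcsec.
d = 1/p = 1/0.001334 = 749.63 pc.
In light-years: 749.63 × 3.262 = 2445.3 ly.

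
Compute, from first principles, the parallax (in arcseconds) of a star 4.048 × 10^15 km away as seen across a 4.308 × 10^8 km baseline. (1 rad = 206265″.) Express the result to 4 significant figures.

θ ≈ B/d = (4.308 × 10^8) / (4.048 × 10^15) = 1.0642 × 10^-7 rad.
In arcseconds: 1.0642 × 10^-7 × 206265 = 0.021951″.

0.02195 arcsec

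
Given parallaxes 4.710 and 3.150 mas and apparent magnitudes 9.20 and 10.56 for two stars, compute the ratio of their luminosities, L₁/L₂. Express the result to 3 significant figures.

d₁ = 1/p₁ = 1/0.004710″ = 212.31 pc; d₂ = 1/p₂ = 1/0.003150″ = 317.46 pc.
M₁ = m₁ − 5 log₁₀ d₁ + 5 = 9.20 − 11.6349 + 5 = 2.5651.
M₂ = 10.56 − 12.5084 + 5 = 3.0516.
L₁/L₂ = 10^(0.4(M₂ − M₁)) = 10^(0.4 × 0.4865) = 10^0.19460 = 1.5653.

L₁/L₂ = 1.57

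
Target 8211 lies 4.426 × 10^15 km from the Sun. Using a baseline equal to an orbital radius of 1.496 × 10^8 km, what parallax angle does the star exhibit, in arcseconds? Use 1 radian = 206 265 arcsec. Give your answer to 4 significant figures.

θ ≈ B/d = (1.496 × 10^8) / (4.426 × 10^15) = 3.3800 × 10^-8 rad.
In arcseconds: 3.3800 × 10^-8 × 206265 = 0.0069718″.

0.006972 arcsec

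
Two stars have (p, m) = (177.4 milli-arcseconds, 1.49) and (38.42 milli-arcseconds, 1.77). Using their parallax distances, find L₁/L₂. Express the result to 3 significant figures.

d₁ = 1/p₁ = 1/0.1774″ = 5.637 pc; d₂ = 1/p₂ = 1/0.03842″ = 26.028 pc.
M₁ = m₁ − 5 log₁₀ d₁ + 5 = 1.49 − 3.7552 + 5 = 2.7348.
M₂ = 1.77 − 7.0772 + 5 = -0.3072.
L₁/L₂ = 10^(0.4(M₂ − M₁)) = 10^(0.4 × (-3.0420)) = 10^(-1.21680) = 0.060702.

L₁/L₂ = 0.0607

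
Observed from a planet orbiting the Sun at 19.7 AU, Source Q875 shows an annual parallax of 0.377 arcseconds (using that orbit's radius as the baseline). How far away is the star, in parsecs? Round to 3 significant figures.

52.3 pc

With baseline B (in AU) and parallax p (in arcsec), d = B/p parsecs.
d = 19.7 / 0.377 = 52.255 pc.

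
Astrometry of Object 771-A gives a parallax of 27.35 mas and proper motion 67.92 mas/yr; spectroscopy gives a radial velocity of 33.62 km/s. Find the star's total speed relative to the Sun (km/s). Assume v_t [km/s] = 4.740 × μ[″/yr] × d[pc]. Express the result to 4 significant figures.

d = 1/p = 1/0.02735″ = 36.563 pc.
μ = 67.92 mas/yr = 0.06792 ″/yr.
v_t = 4.740 μ d = 4.740 × 0.06792 × 36.563 = 11.771 km/s.
v = √(v_r² + v_t²) = √(33.62² + 11.771²) = √1268.86 = 35.621 km/s.

35.62 km/s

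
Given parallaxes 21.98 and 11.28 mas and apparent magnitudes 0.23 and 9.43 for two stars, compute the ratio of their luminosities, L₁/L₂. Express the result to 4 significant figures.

L₁/L₂ = 1261

d₁ = 1/p₁ = 1/0.02198″ = 45.496 pc; d₂ = 1/p₂ = 1/0.01128″ = 88.652 pc.
M₁ = m₁ − 5 log₁₀ d₁ + 5 = 0.23 − 8.2899 + 5 = -3.0599.
M₂ = 9.43 − 9.7384 + 5 = 4.6916.
L₁/L₂ = 10^(0.4(M₂ − M₁)) = 10^(0.4 × 7.7515) = 10^3.10060 = 1260.7.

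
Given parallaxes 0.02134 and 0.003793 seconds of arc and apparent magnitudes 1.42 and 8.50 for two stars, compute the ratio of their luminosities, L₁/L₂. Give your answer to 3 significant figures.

d₁ = 1/p₁ = 1/0.02134″ = 46.86 pc; d₂ = 1/p₂ = 1/0.003793″ = 263.64 pc.
M₁ = m₁ − 5 log₁₀ d₁ + 5 = 1.42 − 8.3540 + 5 = -1.9340.
M₂ = 8.50 − 12.1051 + 5 = 1.3949.
L₁/L₂ = 10^(0.4(M₂ − M₁)) = 10^(0.4 × 3.3289) = 10^1.33156 = 21.457.

L₁/L₂ = 21.5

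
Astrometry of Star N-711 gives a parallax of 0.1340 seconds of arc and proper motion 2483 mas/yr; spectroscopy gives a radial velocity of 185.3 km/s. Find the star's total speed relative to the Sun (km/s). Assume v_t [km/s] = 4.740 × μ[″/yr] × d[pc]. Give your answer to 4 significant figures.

d = 1/p = 1/0.1340″ = 7.4627 pc.
μ = 2483 mas/yr = 2.483 ″/yr.
v_t = 4.740 μ d = 4.740 × 2.483 × 7.4627 = 87.832 km/s.
v = √(v_r² + v_t²) = √(185.3² + 87.832²) = √42050.6 = 205.06 km/s.

205.1 km/s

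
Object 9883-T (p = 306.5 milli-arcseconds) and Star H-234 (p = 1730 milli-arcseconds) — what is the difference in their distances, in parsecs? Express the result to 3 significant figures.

d_A = 1/0.3065″ = 3.2626 pc; d_B = 1/1.730″ = 0.57803 pc.
|d_B − d_A| = |0.57803 − 3.2626| = 2.6846 pc.

2.68 pc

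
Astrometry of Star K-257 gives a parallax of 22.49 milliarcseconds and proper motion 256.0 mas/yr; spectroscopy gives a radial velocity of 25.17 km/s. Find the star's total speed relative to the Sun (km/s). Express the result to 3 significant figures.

59.5 km/s

d = 1/p = 1/0.02249″ = 44.464 pc.
μ = 256.0 mas/yr = 0.2560 ″/yr.
v_t = 4.740 μ d = 4.740 × 0.2560 × 44.464 = 53.954 km/s.
v = √(v_r² + v_t²) = √(25.17² + 53.954²) = √3544.56 = 59.536 km/s.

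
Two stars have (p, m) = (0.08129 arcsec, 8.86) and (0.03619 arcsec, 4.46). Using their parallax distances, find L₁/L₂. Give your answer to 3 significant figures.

d₁ = 1/p₁ = 1/0.08129″ = 12.302 pc; d₂ = 1/p₂ = 1/0.03619″ = 27.632 pc.
M₁ = m₁ − 5 log₁₀ d₁ + 5 = 8.86 − 5.4499 + 5 = 8.4101.
M₂ = 4.46 − 7.2071 + 5 = 2.2529.
L₁/L₂ = 10^(0.4(M₂ − M₁)) = 10^(0.4 × (-6.1572)) = 10^(-2.46288) = 0.0034445.

L₁/L₂ = 0.00344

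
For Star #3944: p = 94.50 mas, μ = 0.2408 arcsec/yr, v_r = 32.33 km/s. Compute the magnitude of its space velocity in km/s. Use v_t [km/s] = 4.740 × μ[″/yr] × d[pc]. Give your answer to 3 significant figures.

34.5 km/s

d = 1/p = 1/0.09450″ = 10.582 pc.
v_t = 4.740 μ d = 4.740 × 0.2408 × 10.582 = 12.078 km/s.
v = √(v_r² + v_t²) = √(32.33² + 12.078²) = √1191.11 = 34.512 km/s.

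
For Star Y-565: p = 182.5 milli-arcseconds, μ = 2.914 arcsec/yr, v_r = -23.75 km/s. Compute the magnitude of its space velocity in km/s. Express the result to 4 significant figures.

79.32 km/s

d = 1/p = 1/0.1825″ = 5.4795 pc.
v_t = 4.740 μ d = 4.740 × 2.914 × 5.4795 = 75.685 km/s.
v = √(v_r² + v_t²) = √((-23.75)² + 75.685²) = √6292.28 = 79.324 km/s.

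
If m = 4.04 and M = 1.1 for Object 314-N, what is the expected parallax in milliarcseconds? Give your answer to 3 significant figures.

m − M = 4.04 − 1.1 = 2.94.
d = 10^((m−M)/5 + 1) = 10^1.588 = 38.726 pc.
p = 1/d = 1/38.726 = 0.025822 arcsec = 25.822 mas.

25.8 mas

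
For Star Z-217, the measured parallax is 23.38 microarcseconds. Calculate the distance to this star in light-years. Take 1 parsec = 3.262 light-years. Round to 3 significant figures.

p = 23.38 microarcseconds = 0.00002338 arcsec.
d = 1/p = 1/0.00002338 = 42772 pc.
In light-years: 42772 × 3.262 = 1.3952 × 10^5 ly.

140000 light years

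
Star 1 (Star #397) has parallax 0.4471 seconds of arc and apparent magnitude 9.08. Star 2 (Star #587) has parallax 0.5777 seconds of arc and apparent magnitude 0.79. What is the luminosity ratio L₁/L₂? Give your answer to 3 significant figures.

L₁/L₂ = 0.000806

d₁ = 1/p₁ = 1/0.4471″ = 2.2366 pc; d₂ = 1/p₂ = 1/0.5777″ = 1.731 pc.
M₁ = m₁ − 5 log₁₀ d₁ + 5 = 9.08 − 1.7479 + 5 = 12.3321.
M₂ = 0.79 − 1.1915 + 5 = 4.5985.
L₁/L₂ = 10^(0.4(M₂ − M₁)) = 10^(0.4 × (-7.7336)) = 10^(-3.09344) = 0.00080642.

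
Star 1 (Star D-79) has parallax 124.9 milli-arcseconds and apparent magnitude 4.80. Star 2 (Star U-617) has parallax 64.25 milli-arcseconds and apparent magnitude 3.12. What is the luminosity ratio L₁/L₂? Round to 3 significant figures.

L₁/L₂ = 0.0563

d₁ = 1/p₁ = 1/0.1249″ = 8.0064 pc; d₂ = 1/p₂ = 1/0.06425″ = 15.564 pc.
M₁ = m₁ − 5 log₁₀ d₁ + 5 = 4.80 − 4.5172 + 5 = 5.2828.
M₂ = 3.12 − 5.9606 + 5 = 2.1594.
L₁/L₂ = 10^(0.4(M₂ − M₁)) = 10^(0.4 × (-3.1234)) = 10^(-1.24936) = 0.056317.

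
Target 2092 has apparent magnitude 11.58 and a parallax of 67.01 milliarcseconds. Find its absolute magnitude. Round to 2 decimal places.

M = 10.71

d = 1/p = 1/0.06701″ = 14.923 pc.
m − M = 5 log₁₀(14.923) − 5 = 5.8693 − 5 = 0.8693.
M = m − (m − M) = 11.58 − 0.8693 = 10.71.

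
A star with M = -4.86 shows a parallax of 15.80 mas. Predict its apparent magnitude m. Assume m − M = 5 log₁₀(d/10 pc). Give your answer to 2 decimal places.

d = 1/p = 1/0.01580″ = 63.291 pc.
m − M = 5 log₁₀ d − 5 = 5 log₁₀(63.291) − 5 = 9.0067 − 5 = 4.0067.
m = M + (m − M) = -4.86 + 4.0067 = -0.85.

m = -0.85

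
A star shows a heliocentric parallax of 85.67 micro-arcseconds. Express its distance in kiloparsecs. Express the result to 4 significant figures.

11.67 kpc

p = 85.67 micro-arcseconds = 0.00008567 arcsec.
d = 1/p = 1/0.00008567 = 11673 pc.
= 11.673 kpc.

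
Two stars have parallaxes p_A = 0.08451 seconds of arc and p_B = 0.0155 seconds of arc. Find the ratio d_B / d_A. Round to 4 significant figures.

Since d = 1/p, d_B/d_A = p_A/p_B.
= 0.08451 / 0.0155 = 5.4523.

5.452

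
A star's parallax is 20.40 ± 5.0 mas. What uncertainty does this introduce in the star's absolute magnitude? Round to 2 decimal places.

σ_M = 0.53 mag

M = m − 5 log₁₀ d + 5 = m + 5 log₁₀ p + 5, so ∂M/∂p = 5/(p ln 10).
σ_M = (5/ln 10) · (σ_p/p) = 2.1715 × 5.0/20.40 = 2.1715 × 0.2451 = 0.53223.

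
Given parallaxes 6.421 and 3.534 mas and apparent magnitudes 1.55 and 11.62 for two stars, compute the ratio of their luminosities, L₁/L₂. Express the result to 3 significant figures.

L₁/L₂ = 3230

d₁ = 1/p₁ = 1/0.006421″ = 155.74 pc; d₂ = 1/p₂ = 1/0.003534″ = 282.97 pc.
M₁ = m₁ − 5 log₁₀ d₁ + 5 = 1.55 − 10.9620 + 5 = -4.4120.
M₂ = 11.62 − 12.2587 + 5 = 4.3613.
L₁/L₂ = 10^(0.4(M₂ − M₁)) = 10^(0.4 × 8.7733) = 10^3.50932 = 3230.9.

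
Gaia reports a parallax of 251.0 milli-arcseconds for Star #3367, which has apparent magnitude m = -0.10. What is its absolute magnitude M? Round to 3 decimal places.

d = 1/p = 1/0.2510″ = 3.9841 pc.
m − M = 5 log₁₀(3.9841) − 5 = 3.0017 − 5 = -1.9983.
M = m − (m − M) = -0.10 − (-1.9983) = 1.898.

M = 1.898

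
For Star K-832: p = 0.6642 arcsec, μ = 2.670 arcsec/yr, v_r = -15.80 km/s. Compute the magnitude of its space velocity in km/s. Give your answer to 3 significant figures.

24.8 km/s

d = 1/p = 1/0.6642″ = 1.5056 pc.
v_t = 4.740 μ d = 4.740 × 2.670 × 1.5056 = 19.055 km/s.
v = √(v_r² + v_t²) = √((-15.80)² + 19.055²) = √612.733 = 24.753 km/s.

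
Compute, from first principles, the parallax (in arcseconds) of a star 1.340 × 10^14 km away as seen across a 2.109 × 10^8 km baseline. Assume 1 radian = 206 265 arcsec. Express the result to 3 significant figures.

0.325 arcsec

θ ≈ B/d = (2.109 × 10^8) / (1.340 × 10^14) = 1.5739 × 10^-6 rad.
In arcseconds: 1.5739 × 10^-6 × 206265 = 0.32464″.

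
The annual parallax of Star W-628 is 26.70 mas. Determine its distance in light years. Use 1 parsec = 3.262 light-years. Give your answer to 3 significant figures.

p = 26.70 mas = 0.02670 arcsec.
d = 1/p = 1/0.02670 = 37.453 pc.
In light-years: 37.453 × 3.262 = 122.17 ly.

122 light years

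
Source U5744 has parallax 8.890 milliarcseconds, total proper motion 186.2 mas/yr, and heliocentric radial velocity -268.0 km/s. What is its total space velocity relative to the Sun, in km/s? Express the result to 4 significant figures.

d = 1/p = 1/0.008890″ = 112.49 pc.
μ = 186.2 mas/yr = 0.1862 ″/yr.
v_t = 4.740 μ d = 4.740 × 0.1862 × 112.49 = 99.282 km/s.
v = √(v_r² + v_t²) = √((-268.0)² + 99.282²) = √81680.9 = 285.8 km/s.

285.8 km/s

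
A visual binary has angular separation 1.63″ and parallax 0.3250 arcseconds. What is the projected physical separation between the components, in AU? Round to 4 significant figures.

d = 1/p = 1/0.3250″ = 3.0769 pc.
At distance d (pc), an angle of θ arcsec spans θ·d AU: s = 1.63 × 3.0769 = 5.0153 AU.

5.015 AU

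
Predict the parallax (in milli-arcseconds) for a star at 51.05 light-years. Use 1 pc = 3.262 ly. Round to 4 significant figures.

63.90 mas

d = 51.05 ly ÷ 3.262 = 15.65 pc.
p = 1/d = 1/15.65 = 0.063898 arcsec.
= 0.063898 × 1000 = 63.898 mas.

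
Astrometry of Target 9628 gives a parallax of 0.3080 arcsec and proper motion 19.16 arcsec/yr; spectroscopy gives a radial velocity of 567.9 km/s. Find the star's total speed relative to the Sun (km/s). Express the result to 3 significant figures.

d = 1/p = 1/0.3080″ = 3.2468 pc.
v_t = 4.740 μ d = 4.740 × 19.16 × 3.2468 = 294.87 km/s.
v = √(v_r² + v_t²) = √(567.9² + 294.87²) = √409459 = 639.89 km/s.

640 km/s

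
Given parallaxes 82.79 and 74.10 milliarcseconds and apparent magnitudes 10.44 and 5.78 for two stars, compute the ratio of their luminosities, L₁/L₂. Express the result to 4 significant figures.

d₁ = 1/p₁ = 1/0.08279″ = 12.079 pc; d₂ = 1/p₂ = 1/0.07410″ = 13.495 pc.
M₁ = m₁ − 5 log₁₀ d₁ + 5 = 10.44 − 5.4102 + 5 = 10.0298.
M₂ = 5.78 − 5.6509 + 5 = 5.1291.
L₁/L₂ = 10^(0.4(M₂ − M₁)) = 10^(0.4 × (-4.9007)) = 10^(-1.96028) = 0.010958.

L₁/L₂ = 0.01096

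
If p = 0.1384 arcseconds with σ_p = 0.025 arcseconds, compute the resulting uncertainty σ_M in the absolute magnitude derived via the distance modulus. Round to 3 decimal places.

σ_M = 0.392 mag

M = m − 5 log₁₀ d + 5 = m + 5 log₁₀ p + 5, so ∂M/∂p = 5/(p ln 10).
σ_M = (5/ln 10) · (σ_p/p) = 2.1715 × 0.025/0.1384 = 2.1715 × 0.18064 = 0.39226.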